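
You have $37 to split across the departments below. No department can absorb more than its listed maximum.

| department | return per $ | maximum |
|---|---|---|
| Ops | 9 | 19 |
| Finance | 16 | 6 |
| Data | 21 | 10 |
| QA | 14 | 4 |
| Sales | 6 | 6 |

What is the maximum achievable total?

Order the departments by return per $: Data 21 > Finance 16 > QA 14 > Ops 9 > Sales 6.
Give Data 10 to hit its cap of 10 → 27 left.
Finance: +6 to 6 (cap) → 21 left.
Give QA 4 to hit its cap of 4 → 17 left.
Ops has room for 19 but only 17 remain, so it gets 17.
Total = 9×17 + 16×6 + 21×10 + 14×4 = 515.

515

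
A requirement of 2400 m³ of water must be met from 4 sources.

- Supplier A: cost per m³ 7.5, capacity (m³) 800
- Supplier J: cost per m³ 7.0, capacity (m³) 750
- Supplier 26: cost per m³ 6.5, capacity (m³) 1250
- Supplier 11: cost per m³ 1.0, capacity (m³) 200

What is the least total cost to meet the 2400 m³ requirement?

Cheapest first:
Supplier 11 (1.0): use full 200 → 2200 m³ to go.
Supplier 26 at 6.5: take all 1250 m³ → 950 still needed.
Supplier J at 7.0: take all 750 m³ → 200 still needed.
Supplier A (7.5): take the remaining 200 → done.
Cost = 200×1.0 + 1250×6.5 + 750×7.0 + 200×7.5 = 15075.

15075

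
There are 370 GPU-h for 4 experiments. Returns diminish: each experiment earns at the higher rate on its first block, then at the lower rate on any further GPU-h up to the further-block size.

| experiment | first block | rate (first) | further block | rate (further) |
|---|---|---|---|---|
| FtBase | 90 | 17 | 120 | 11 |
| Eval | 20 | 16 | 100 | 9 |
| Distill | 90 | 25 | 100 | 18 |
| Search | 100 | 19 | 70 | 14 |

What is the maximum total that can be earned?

Rank every tier by rate: Distill/first 25 > Search/first 19 > Distill/second 18 > FtBase/first 17 > Eval/first 16 > Search/second 14 > FtBase/second 11 > Eval/second 9.
Fill Distill first block (90 at 25) ; 280 left.
Search/first (19): +100 ; 180 left.
Distill/second (18): +100 ; 80 left.
80 remain; put them into FtBase first at 17.
Total = 25×90 + 19×100 + 18×100 + 17×80 = 7310.

7310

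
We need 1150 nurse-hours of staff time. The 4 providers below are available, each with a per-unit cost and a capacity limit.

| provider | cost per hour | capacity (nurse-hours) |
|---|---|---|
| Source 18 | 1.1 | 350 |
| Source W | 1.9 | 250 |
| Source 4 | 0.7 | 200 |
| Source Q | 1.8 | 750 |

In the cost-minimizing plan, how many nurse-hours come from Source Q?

600

Use providers in increasing cost order.
Take 200 from Source 4 at 0.7 — need 950 more.
Source 18 at 1.1: take all 350 nurse-hours — 600 still needed.
Source Q at 1.8: take 600 of its 750 — requirement met.
Source W: unused.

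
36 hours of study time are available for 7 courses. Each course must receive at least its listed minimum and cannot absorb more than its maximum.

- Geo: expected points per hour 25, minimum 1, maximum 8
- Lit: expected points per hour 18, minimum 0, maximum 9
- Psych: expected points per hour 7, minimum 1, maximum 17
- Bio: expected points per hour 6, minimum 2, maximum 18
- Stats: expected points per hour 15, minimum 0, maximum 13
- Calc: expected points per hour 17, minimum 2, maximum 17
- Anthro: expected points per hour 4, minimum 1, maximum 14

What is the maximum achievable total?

Meeting every minimum uses 1+0+1+2+0+2+1 = 7 hours, leaving 29.
Order the courses by expected points per hour: Geo 25 > Lit 18 > Calc 17 > Stats 15 > Psych 7 > Bio 6 > Anthro 4.
Geo: +7 to 8 (cap) → 22 left.
Lit takes 9 more to reach its cap of 9 → 13 left.
Calc has room for 15 more but only 13 remain, so it gets 15.
Total = 25×8 + 18×9 + 7×1 + 6×2 + 17×15 + 4×1 = 640.

640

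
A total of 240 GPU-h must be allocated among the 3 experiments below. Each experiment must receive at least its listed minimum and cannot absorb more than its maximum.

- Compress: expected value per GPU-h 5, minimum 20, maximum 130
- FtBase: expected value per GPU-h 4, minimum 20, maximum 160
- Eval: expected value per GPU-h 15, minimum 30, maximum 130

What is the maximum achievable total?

Meeting every minimum uses 20+20+30 = 70 GPU-h, leaving 170.
Highest expected value per GPU-h first: Eval 15 > Compress 5 > FtBase 4.
Eval: +100 to 130 (cap) ; 70 left.
Only 70 left; Compress takes them to reach 90.
Total = 5×90 + 4×20 + 15×130 = 2480.

2480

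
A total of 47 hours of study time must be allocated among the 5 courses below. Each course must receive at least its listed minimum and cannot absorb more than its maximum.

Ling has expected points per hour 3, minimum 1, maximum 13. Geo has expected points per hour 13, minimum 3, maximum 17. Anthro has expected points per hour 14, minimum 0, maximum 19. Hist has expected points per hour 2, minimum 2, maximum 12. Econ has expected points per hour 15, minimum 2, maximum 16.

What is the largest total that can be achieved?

Meeting every minimum uses 1+3+0+2+2 = 8 hours, leaving 39.
Order the courses by expected points per hour: Econ 15 > Anthro 14 > Geo 13 > Ling 3 > Hist 2.
Give Econ 14 more to hit its cap of 16 ; 25 left.
Give Anthro 19 more to hit its cap of 19 ; 6 left.
Geo has room for 14 more but only 6 remain, so it gets 9.
Total = 3×1 + 13×9 + 14×19 + 2×2 + 15×16 = 630.

630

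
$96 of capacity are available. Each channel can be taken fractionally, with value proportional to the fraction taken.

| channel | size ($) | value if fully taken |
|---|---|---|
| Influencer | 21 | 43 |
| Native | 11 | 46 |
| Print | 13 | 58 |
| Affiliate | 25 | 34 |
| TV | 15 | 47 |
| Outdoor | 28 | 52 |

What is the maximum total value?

Sort by value density: Print 58/13≈4.46, Native 46/11≈4.18, TV 47/15≈3.13, Influencer 43/21≈2.05, Outdoor 52/28≈1.86, Affiliate 34/25≈1.36.
All 13 $ of Print fit (value 58) ; 83 remain.
All 11 $ of Native fit (value 46) ; 72 remain.
TV: take in full, 15 $ for value 47 ; 57 left.
Take all of Influencer (21 $, value 43) ; 36 $ left.
Outdoor: take in full, 28 $ for value 52 ; 8 left.
Only 8 $ remain; take 8/25 of Affiliate for value 34×8/25 = 10.88.
Total value = 256.88.

256.88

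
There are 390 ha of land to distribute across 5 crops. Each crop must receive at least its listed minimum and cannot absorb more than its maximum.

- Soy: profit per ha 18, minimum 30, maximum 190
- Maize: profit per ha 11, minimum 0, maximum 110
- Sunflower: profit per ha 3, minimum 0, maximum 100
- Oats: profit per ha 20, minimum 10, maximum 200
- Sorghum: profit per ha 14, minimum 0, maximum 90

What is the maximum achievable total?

Meeting every minimum uses 30+0+0+10+0 = 40 ha, leaving 350.
Rank by profit per ha: Oats 20 > Soy 18 > Sorghum 14 > Maize 11 > Sunflower 3.
Oats: +190 to 200 (cap) — 160 left.
Soy: +160 to 190 (cap) — 0 left.
Total = 18×190 + 20×200 = 7420.

7420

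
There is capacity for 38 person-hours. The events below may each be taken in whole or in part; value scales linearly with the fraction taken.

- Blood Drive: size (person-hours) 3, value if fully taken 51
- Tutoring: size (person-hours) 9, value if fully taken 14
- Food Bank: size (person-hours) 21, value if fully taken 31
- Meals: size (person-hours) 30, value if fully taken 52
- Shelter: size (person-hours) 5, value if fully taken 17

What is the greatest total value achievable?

Best value per unit of size first: Blood Drive 51/3≈17, Shelter 17/5≈3.4, Meals 52/30≈1.73, Tutoring 14/9≈1.56, Food Bank 31/21≈1.48.
Take all of Blood Drive (3 person-hours, value 51) ; 35 person-hours left.
All 5 person-hours of Shelter fit (value 17) ; 30 remain.
Meals: take in full, 30 person-hours for value 52 ; 0 left.
Total value = 120.

120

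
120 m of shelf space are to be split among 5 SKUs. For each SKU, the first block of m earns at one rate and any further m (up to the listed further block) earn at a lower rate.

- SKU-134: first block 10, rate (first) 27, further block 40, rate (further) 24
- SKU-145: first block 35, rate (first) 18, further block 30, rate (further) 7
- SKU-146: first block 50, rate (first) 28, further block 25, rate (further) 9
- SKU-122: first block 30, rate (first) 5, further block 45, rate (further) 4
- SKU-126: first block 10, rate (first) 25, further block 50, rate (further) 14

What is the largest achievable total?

3060

Rank every tier by rate: SKU-146/tier1 28 > SKU-134/tier1 27 > SKU-126/tier1 25 > SKU-134/tier2 24 > SKU-145/tier1 18 > SKU-126/tier2 14 > SKU-146/tier2 9 > SKU-145/tier2 7 > SKU-122/tier1 5 > SKU-122/tier2 4.
SKU-146 tier1 at 28: fill all 50 ; 70 left.
SKU-134/tier1 (27): +10 ; 60 left.
SKU-126/tier1 (25): +10 ; 50 left.
SKU-134/tier2 (24): +40 ; 10 left.
SKU-145 tier1 at 18: only 10 left, fill 10.
Total = 28×50 + 27×10 + 25×10 + 24×40 + 18×10 = 3060.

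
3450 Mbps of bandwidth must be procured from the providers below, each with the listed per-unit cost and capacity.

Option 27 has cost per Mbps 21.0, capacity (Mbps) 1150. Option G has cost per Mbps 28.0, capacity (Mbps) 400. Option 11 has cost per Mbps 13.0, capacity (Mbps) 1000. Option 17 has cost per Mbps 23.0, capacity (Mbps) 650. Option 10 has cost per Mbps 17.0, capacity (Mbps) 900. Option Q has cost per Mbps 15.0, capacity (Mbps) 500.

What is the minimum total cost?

Use providers in increasing cost order.
Take 1000 from Option 11 at 13.0 ; need 2450 more.
Take 500 from Option Q at 15.0 ; need 1950 more.
Option 10 at 17.0: take all 900 Mbps ; 1050 still needed.
Option 27 at 21.0: take 1050 of its 1150 ; requirement met.
Option 17, Option G: unused.
Cost = 1000×13.0 + 500×15.0 + 900×17.0 + 1050×21.0 = 57850.

57850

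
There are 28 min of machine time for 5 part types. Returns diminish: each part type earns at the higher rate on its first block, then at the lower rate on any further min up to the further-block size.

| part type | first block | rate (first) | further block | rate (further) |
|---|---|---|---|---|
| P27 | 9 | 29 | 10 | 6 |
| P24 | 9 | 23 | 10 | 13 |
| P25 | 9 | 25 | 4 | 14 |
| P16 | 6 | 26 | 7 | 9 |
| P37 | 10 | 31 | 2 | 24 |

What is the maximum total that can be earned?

802

Rank every tier by rate: P37/tier1 31 > P27/tier1 29 > P16/tier1 26 > P25/tier1 25 > P37/tier2 24 > P24/tier1 23 > P25/tier2 14 > P24/tier2 13 > P16/tier2 9 > P27/tier2 6.
P37/tier1 (31): +10 — 18 left.
P27/tier1 (29): +9 — 9 left.
P16/tier1 (26): +6 — 3 left.
3 remain; put them into P25 tier1 at 25.
Total = 31×10 + 29×9 + 26×6 + 25×3 = 802.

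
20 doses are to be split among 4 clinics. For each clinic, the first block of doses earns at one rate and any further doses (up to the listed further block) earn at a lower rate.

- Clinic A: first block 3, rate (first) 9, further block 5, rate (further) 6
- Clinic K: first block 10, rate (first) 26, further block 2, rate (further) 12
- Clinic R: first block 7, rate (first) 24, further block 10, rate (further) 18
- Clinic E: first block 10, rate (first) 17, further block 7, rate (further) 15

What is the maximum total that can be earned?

Order all 8 blocks by rate: Clinic K/T1 26 > Clinic R/T1 24 > Clinic R/T2 18 > Clinic E/T1 17 > Clinic E/T2 15 > Clinic K/T2 12 > Clinic A/T1 9 > Clinic A/T2 6.
Fill Clinic K T1 block (10 at 26) → 10 left.
Fill Clinic R T1 block (7 at 24) → 3 left.
Clinic R T2 at 18: only 3 left, fill 3.
Total = 26×10 + 24×7 + 18×3 = 482.

482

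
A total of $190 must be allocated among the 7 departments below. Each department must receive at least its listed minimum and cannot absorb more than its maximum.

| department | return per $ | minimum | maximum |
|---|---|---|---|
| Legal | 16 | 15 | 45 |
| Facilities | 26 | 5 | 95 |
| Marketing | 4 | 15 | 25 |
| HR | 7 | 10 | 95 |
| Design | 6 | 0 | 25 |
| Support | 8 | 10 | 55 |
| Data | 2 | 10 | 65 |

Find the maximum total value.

3460

Meeting every minimum uses 15+5+15+10+0+10+10 = 65 $, leaving 125.
Rank by return per $: Facilities 26 > Legal 16 > Support 8 > HR 7 > Design 6 > Marketing 4 > Data 2.
Facilities takes 90 more to reach its cap of 95 ; 35 left.
Legal takes 30 more to reach its cap of 45 ; 5 left.
Support has room for 45 more but only 5 remain, so it gets 15.
Total = 16×45 + 26×95 + 4×15 + 7×10 + 8×15 + 2×10 = 3460.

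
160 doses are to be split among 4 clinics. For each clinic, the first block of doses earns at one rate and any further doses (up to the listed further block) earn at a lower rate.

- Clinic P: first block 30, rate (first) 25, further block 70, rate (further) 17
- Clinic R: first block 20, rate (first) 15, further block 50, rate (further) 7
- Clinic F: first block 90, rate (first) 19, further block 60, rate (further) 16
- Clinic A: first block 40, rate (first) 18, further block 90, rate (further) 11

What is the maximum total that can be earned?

3180

Order all 8 blocks by rate: Clinic P/T1 25 > Clinic F/T1 19 > Clinic A/T1 18 > Clinic P/T2 17 > Clinic F/T2 16 > Clinic R/T1 15 > Clinic A/T2 11 > Clinic R/T2 7.
Clinic P/T1 (25): +30 — 130 left.
Clinic F T1 at 19: fill all 90 — 40 left.
Fill Clinic A T1 block (40 at 18) — 0 left.
Total = 25×30 + 19×90 + 18×40 = 3180.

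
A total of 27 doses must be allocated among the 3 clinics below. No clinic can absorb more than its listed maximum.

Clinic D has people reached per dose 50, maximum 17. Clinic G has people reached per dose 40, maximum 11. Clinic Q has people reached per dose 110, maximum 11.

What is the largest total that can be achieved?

2010

Rank by people reached per dose: Clinic Q 110 > Clinic D 50 > Clinic G 40.
Give Clinic Q 11 to hit its cap of 11 — 16 left.
Clinic D has room for 17 but only 16 remain, so it gets 16.
Total = 50×16 + 110×11 = 2010.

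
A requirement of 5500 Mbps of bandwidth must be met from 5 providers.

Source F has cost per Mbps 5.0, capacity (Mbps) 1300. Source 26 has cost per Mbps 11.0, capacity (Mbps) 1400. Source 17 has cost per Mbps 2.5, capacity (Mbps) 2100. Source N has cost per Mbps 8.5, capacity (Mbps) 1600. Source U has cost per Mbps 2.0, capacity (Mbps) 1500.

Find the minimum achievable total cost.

19850

Fill from the cheapest provider first.
Take 1500 from Source U at 2.0 ; need 4000 more.
Source 17 at 2.5: take all 2100 Mbps ; 1900 still needed.
Take 1300 from Source F at 5.0 ; need 600 more.
Source N at 8.5: take 600 of its 1600 ; requirement met.
Source 26: unused.
Cost = 1500×2.0 + 2100×2.5 + 1300×5.0 + 600×8.5 = 19850.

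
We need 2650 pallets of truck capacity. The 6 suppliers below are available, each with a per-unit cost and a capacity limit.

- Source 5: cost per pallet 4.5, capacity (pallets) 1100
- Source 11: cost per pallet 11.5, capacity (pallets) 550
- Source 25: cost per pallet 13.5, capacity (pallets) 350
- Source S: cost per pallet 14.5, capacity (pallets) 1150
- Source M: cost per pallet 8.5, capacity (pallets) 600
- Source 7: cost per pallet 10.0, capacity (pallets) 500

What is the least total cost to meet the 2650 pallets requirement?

20225

Fill from the cheapest supplier first.
Source 5 (4.5): use full 1100 → 1550 pallets to go.
Take 600 from Source M at 8.5 → need 950 more.
Take 500 from Source 7 at 10.0 → need 450 more.
Take 450 from Source 11 at 11.5 to finish.
Source 25, Source S: unused.
Cost = 1100×4.5 + 600×8.5 + 500×10.0 + 450×11.5 = 20225.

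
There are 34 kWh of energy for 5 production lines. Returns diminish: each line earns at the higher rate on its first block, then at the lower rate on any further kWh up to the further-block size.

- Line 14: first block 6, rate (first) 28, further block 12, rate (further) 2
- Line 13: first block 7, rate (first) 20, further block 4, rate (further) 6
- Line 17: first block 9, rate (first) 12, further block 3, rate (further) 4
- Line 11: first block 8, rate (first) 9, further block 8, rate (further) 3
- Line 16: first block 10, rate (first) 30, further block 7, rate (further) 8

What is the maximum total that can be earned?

Order all 10 blocks by rate: Line 16/first 30 > Line 14/first 28 > Line 13/first 20 > Line 17/first 12 > Line 11/first 9 > Line 16/second 8 > Line 13/second 6 > Line 17/second 4 > Line 11/second 3 > Line 14/second 2.
Fill Line 16 first block (10 at 30) ; 24 left.
Line 14/first (28): +6 ; 18 left.
Line 13/first (20): +7 ; 11 left.
Line 17 first at 12: fill all 9 ; 2 left.
Line 11/first: +2 of 8 at 9; pool empty.
Total = 30×10 + 28×6 + 20×7 + 12×9 + 9×2 = 734.

734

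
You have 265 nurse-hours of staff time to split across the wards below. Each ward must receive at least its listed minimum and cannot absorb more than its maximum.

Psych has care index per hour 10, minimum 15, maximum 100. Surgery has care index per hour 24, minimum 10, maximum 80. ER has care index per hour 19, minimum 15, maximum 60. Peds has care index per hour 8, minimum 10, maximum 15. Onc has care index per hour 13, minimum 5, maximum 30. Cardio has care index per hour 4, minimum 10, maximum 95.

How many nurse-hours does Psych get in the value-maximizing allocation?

75

Meeting every minimum uses 15+10+15+10+5+10 = 65 nurse-hours, leaving 200.
Highest care index per hour first: Surgery 24 > ER 19 > Onc 13 > Psych 10 > Peds 8 > Cardio 4.
Surgery: +70 to 80 (cap) → 130 left.
ER: +45 to 60 (cap) → 85 left.
Onc: +25 to 30 (cap) → 60 left.
Psych has room for 85 more but only 60 remain, so it gets 75.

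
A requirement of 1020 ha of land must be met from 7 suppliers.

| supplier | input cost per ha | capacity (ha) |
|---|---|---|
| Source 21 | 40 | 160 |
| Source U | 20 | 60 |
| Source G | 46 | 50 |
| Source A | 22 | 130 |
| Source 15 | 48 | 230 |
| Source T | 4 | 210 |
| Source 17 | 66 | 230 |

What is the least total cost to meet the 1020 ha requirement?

36520

Fill from the cheapest supplier first.
Source T at 4: take all 210 ha → 810 still needed.
Source U (20): use full 60 → 750 ha to go.
Source A (22): use full 130 → 620 ha to go.
Source 21 (40): use full 160 → 460 ha to go.
Source G (46): use full 50 → 410 ha to go.
Source 15 at 48: take all 230 ha → 180 still needed.
Source 17 at 66: take 180 of its 230 → requirement met.
Cost = 210×4 + 60×20 + 130×22 + 160×40 + 50×46 + 230×48 + 180×66 = 36520.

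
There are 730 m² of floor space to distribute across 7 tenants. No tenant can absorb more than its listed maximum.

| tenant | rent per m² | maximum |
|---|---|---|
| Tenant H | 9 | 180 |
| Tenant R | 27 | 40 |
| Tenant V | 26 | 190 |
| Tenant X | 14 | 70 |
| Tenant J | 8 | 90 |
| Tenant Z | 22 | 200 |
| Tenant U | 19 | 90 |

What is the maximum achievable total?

14370

Order the tenants by rent per m²: Tenant R 27 > Tenant V 26 > Tenant Z 22 > Tenant U 19 > Tenant X 14 > Tenant H 9 > Tenant J 8.
Tenant R: +40 to 40 (cap) — 690 left.
Tenant V takes 190 to reach its cap of 190 — 500 left.
Tenant Z takes 200 to reach its cap of 200 — 300 left.
Tenant U takes 90 to reach its cap of 90 — 210 left.
Tenant X takes 70 to reach its cap of 70 — 140 left.
Tenant H: +140 (room for 180) → 140. Pool exhausted.
Total = 9×140 + 27×40 + 26×190 + 14×70 + 22×200 + 19×90 = 14370.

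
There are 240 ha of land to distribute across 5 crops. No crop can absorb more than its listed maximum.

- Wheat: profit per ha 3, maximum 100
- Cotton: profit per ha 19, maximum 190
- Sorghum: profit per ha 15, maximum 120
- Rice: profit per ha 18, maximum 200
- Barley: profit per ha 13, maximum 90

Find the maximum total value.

Highest profit per ha first: Cotton 19 > Rice 18 > Sorghum 15 > Barley 13 > Wheat 3.
Give Cotton 190 to hit its cap of 190 ; 50 left.
Rice: +50 (room for 200) → 50. Pool exhausted.
Total = 19×190 + 18×50 = 4510.

4510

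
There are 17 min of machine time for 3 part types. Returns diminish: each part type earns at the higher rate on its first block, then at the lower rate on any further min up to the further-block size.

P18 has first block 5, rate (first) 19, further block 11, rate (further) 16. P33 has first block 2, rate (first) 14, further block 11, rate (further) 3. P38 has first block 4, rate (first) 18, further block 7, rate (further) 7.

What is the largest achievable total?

295

Treat each block as its own option and order by rate: P18/first 19 > P38/first 18 > P18/second 16 > P33/first 14 > P38/second 7 > P33/second 3.
Fill P18 first block (5 at 19) — 12 left.
P38 first at 18: fill all 4 — 8 left.
P18 second at 16: only 8 left, fill 8.
Total = 19×5 + 18×4 + 16×8 = 295.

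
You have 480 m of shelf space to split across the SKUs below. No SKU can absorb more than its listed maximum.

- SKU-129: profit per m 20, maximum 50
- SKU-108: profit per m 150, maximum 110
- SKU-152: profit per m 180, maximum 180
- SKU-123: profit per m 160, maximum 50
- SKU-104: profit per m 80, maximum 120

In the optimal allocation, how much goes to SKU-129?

20

Order the SKUs by profit per m: SKU-152 180 > SKU-123 160 > SKU-108 150 > SKU-104 80 > SKU-129 20.
Give SKU-152 180 to hit its cap of 180 → 300 left.
SKU-123 takes 50 to reach its cap of 50 → 250 left.
SKU-108: +110 to 110 (cap) → 140 left.
Give SKU-104 120 to hit its cap of 120 → 20 left.
SKU-129: +20 (room for 50) → 20. Pool exhausted.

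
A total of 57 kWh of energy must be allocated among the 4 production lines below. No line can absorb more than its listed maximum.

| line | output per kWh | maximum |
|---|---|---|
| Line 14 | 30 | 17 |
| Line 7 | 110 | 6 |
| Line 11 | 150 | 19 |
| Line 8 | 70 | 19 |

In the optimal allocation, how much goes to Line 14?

Highest output per kWh first: Line 11 150 > Line 7 110 > Line 8 70 > Line 14 30.
Give Line 11 19 to hit its cap of 19 ; 38 left.
Give Line 7 6 to hit its cap of 6 ; 32 left.
Line 8: +19 to 19 (cap) ; 13 left.
Only 13 left; Line 14 takes them to reach 13.

13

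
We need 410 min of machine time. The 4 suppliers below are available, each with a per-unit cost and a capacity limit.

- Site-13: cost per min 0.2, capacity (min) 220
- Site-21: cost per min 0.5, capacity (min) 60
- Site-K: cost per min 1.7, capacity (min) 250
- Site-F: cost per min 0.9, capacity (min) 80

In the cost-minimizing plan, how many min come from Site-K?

Fill from the cheapest supplier first.
Take 220 from Site-13 at 0.2 — need 190 more.
Take 60 from Site-21 at 0.5 — need 130 more.
Site-F at 0.9: take all 80 min — 50 still needed.
Take 50 from Site-K at 1.7 to finish.

50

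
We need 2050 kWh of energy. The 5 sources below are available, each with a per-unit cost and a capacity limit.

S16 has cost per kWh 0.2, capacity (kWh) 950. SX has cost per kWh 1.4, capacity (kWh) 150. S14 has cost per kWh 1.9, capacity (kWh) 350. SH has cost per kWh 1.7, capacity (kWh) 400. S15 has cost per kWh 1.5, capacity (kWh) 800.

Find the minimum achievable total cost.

1855

Use sources in increasing cost order.
Take 950 from S16 at 0.2 — need 1100 more.
SX (1.4): use full 150 — 950 kWh to go.
S15 (1.5): use full 800 — 150 kWh to go.
SH at 1.7: take 150 of its 400 — requirement met.
S14: unused.
Cost = 950×0.2 + 150×1.4 + 800×1.5 + 150×1.7 = 1855.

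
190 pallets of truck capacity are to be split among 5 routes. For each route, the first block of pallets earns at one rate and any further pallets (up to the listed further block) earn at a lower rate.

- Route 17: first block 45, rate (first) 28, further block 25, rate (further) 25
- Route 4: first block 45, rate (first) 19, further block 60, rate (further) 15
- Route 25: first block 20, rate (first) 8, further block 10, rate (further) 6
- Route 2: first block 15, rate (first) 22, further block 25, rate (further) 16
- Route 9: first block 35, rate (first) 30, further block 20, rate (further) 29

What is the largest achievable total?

Treat each block as its own option and order by rate: Route 9/first 30 > Route 9/second 29 > Route 17/first 28 > Route 17/second 25 > Route 2/first 22 > Route 4/first 19 > Route 2/second 16 > Route 4/second 15 > Route 25/first 8 > Route 25/second 6.
Route 9/first (30): +35 → 155 left.
Route 9 second at 29: fill all 20 → 135 left.
Fill Route 17 first block (45 at 28) → 90 left.
Route 17 second at 25: fill all 25 → 65 left.
Route 2/first (22): +15 → 50 left.
Fill Route 4 first block (45 at 19) → 5 left.
5 remain; put them into Route 2 second at 16.
Total = 30×35 + 29×20 + 28×45 + 25×25 + 22×15 + 19×45 + 16×5 = 4780.

4780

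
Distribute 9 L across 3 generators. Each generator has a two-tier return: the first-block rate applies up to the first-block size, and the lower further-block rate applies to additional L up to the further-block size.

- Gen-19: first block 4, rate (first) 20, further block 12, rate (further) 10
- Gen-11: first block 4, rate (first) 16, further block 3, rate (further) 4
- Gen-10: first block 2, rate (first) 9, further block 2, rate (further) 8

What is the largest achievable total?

Treat each block as its own option and order by rate: Gen-19/T1 20 > Gen-11/T1 16 > Gen-19/T2 10 > Gen-10/T1 9 > Gen-10/T2 8 > Gen-11/T2 4.
Gen-19 T1 at 20: fill all 4 → 5 left.
Fill Gen-11 T1 block (4 at 16) → 1 left.
Gen-19 T2 at 10: only 1 left, fill 1.
Total = 20×4 + 16×4 + 10×1 = 154.

154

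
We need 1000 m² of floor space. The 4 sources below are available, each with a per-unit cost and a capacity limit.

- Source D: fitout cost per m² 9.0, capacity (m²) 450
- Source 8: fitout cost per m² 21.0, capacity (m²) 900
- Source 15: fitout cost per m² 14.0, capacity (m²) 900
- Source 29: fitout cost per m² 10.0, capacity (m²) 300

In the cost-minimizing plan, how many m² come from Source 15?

Cheapest first:
Take 450 from Source D at 9.0 — need 550 more.
Take 300 from Source 29 at 10.0 — need 250 more.
Source 15 at 14.0: take 250 of its 900 — requirement met.
Source 8: unused.

250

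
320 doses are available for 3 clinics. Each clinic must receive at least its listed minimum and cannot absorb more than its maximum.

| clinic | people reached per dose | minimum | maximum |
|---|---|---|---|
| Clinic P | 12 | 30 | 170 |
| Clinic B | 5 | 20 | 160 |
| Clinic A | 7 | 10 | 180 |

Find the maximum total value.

Meeting every minimum uses 30+20+10 = 60 doses, leaving 260.
Rank by people reached per dose: Clinic P 12 > Clinic A 7 > Clinic B 5.
Give Clinic P 140 more to hit its cap of 170 ; 120 left.
Clinic A has room for 170 more but only 120 remain, so it gets 130.
Total = 12×170 + 5×20 + 7×130 = 3050.

3050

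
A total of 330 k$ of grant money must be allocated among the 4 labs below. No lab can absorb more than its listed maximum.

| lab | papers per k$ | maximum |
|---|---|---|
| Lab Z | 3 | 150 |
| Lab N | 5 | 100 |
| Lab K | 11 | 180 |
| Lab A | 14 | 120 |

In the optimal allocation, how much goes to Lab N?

30

Rank by papers per k$: Lab A 14 > Lab K 11 > Lab N 5 > Lab Z 3.
Give Lab A 120 to hit its cap of 120 — 210 left.
Lab K: +180 to 180 (cap) — 30 left.
Lab N: +30 (room for 100) → 30. Pool exhausted.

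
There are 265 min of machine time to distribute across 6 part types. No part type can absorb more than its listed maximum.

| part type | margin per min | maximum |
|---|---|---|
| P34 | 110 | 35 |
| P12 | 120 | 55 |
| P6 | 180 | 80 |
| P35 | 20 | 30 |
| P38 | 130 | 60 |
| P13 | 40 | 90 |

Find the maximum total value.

Highest margin per min first: P6 180 > P38 130 > P12 120 > P34 110 > P13 40 > P35 20.
P6 takes 80 to reach its cap of 80 → 185 left.
P38: +60 to 60 (cap) → 125 left.
P12: +55 to 55 (cap) → 70 left.
P34 takes 35 to reach its cap of 35 → 35 left.
P13: +35 (room for 90) → 35. Pool exhausted.
Total = 110×35 + 120×55 + 180×80 + 130×60 + 40×35 = 34050.

34050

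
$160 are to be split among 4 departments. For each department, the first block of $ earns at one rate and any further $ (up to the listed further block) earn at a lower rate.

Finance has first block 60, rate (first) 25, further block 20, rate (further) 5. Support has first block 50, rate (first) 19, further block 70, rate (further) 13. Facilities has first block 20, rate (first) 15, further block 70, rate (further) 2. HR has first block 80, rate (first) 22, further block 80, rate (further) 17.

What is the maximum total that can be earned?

Order all 8 blocks by rate: Finance/tier1 25 > HR/tier1 22 > Support/tier1 19 > HR/tier2 17 > Facilities/tier1 15 > Support/tier2 13 > Finance/tier2 5 > Facilities/tier2 2.
Finance/tier1 (25): +60 ; 100 left.
Fill HR tier1 block (80 at 22) ; 20 left.
20 remain; put them into Support tier1 at 19.
Total = 25×60 + 22×80 + 19×20 = 3640.

3640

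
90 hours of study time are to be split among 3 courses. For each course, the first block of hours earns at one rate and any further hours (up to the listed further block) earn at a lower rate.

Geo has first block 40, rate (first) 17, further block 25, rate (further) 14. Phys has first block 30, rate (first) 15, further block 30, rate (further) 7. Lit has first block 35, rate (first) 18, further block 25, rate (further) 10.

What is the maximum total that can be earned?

1535

Treat each block as its own option and order by rate: Lit/first 18 > Geo/first 17 > Phys/first 15 > Geo/second 14 > Lit/second 10 > Phys/second 7.
Lit first at 18: fill all 35 → 55 left.
Geo first at 17: fill all 40 → 15 left.
Phys/first: +15 of 30 at 15; pool empty.
Total = 18×35 + 17×40 + 15×15 = 1535.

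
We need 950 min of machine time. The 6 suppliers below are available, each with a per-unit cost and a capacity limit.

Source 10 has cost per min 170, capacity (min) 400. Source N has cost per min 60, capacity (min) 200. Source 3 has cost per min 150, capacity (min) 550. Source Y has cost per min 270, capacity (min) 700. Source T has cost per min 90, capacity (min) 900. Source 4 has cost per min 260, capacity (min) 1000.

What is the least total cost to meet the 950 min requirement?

Cheapest first:
Take 200 from Source N at 60 → need 750 more.
Take 750 from Source T at 90 to finish.
Source 3, Source 10, Source 4, Source Y: unused.
Cost = 200×60 + 750×90 = 79500.

79500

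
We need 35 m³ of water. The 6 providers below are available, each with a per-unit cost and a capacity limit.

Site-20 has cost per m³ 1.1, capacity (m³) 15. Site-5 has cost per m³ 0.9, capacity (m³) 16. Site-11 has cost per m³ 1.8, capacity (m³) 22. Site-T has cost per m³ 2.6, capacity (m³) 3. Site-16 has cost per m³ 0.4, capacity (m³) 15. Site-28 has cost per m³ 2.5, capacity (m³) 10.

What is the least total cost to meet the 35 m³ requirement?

Fill from the cheapest provider first.
Site-16 at 0.4: take all 15 m³ → 20 still needed.
Site-5 (0.9): use full 16 → 4 m³ to go.
Take 4 from Site-20 at 1.1 to finish.
Site-11, Site-28, Site-T: unused.
Cost = 15×0.4 + 16×0.9 + 4×1.1 = 24.8.

24.8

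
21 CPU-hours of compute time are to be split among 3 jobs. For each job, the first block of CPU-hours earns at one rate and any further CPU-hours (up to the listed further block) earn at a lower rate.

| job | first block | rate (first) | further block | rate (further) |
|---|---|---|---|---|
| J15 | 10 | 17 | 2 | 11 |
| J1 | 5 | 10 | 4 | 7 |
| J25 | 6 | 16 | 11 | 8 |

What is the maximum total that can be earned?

Rank every tier by rate: J15/tier1 17 > J25/tier1 16 > J15/tier2 11 > J1/tier1 10 > J25/tier2 8 > J1/tier2 7.
J15/tier1 (17): +10 ; 11 left.
J25/tier1 (16): +6 ; 5 left.
J15 tier2 at 11: fill all 2 ; 3 left.
3 remain; put them into J1 tier1 at 10.
Total = 17×10 + 16×6 + 11×2 + 10×3 = 318.

318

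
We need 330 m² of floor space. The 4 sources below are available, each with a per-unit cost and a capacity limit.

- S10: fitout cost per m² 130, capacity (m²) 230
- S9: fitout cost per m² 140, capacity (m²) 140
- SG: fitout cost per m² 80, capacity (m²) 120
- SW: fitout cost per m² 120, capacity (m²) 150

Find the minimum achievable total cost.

35400

Fill from the cheapest source first.
Take 120 from SG at 80 ; need 210 more.
SW (120): use full 150 ; 60 m² to go.
Take 60 from S10 at 130 to finish.
S9: unused.
Cost = 120×80 + 150×120 + 60×130 = 35400.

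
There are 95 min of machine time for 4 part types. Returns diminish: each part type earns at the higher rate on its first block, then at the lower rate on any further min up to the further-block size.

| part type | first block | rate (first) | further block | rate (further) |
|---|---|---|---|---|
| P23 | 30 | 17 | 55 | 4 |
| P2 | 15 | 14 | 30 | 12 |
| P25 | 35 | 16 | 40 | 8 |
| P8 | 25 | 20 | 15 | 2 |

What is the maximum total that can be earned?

Rank every tier by rate: P8/first 20 > P23/first 17 > P25/first 16 > P2/first 14 > P2/second 12 > P25/second 8 > P23/second 4 > P8/second 2.
Fill P8 first block (25 at 20) ; 70 left.
Fill P23 first block (30 at 17) ; 40 left.
P25/first (16): +35 ; 5 left.
P2/first: +5 of 15 at 14; pool empty.
Total = 20×25 + 17×30 + 16×35 + 14×5 = 1640.

1640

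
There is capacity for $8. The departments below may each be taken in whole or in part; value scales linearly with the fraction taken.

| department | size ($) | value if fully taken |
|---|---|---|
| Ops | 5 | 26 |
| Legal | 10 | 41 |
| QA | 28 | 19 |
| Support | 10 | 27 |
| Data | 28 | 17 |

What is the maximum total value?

38.3

Rank by value-to-size ratio: Ops 26/5≈5.2, Legal 41/10≈4.1, Support 27/10≈2.7, QA 19/28≈0.679, Data 17/28≈0.607.
All 5 $ of Ops fit (value 26) — 3 remain.
3 $ left: a 3/10 share of Legal gives 41×3/10 = 12.3.
Total value = 38.3.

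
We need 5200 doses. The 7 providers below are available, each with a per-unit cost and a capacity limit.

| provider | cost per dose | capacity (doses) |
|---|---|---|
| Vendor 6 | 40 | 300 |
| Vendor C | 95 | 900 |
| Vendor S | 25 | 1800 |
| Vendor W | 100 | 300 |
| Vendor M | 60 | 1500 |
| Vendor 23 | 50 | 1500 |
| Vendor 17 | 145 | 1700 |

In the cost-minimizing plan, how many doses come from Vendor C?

Cheapest first:
Vendor S (25): use full 1800 → 3400 doses to go.
Vendor 6 at 40: take all 300 doses → 3100 still needed.
Vendor 23 at 50: take all 1500 doses → 1600 still needed.
Vendor M at 60: take all 1500 doses → 100 still needed.
Vendor C at 95: take 100 of its 900 → requirement met.
Vendor W, Vendor 17: unused.

100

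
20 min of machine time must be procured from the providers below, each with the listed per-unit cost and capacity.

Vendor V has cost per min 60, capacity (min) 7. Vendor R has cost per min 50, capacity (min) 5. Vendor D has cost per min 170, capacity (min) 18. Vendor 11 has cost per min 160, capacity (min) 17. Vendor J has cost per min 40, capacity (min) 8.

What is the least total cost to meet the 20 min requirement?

Fill from the cheapest provider first.
Vendor J at 40: take all 8 min — 12 still needed.
Vendor R at 50: take all 5 min — 7 still needed.
Vendor V at 60: take all 7 min — 0 still needed.
Vendor 11, Vendor D: unused.
Cost = 8×40 + 5×50 + 7×60 = 990.

990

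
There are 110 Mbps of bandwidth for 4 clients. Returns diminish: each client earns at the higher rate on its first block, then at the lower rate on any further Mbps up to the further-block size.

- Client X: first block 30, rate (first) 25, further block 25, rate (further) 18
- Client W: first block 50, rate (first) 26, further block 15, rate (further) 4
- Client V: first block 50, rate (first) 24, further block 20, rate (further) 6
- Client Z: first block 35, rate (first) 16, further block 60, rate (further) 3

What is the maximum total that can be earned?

2770

Order all 8 blocks by rate: Client W/T1 26 > Client X/T1 25 > Client V/T1 24 > Client X/T2 18 > Client Z/T1 16 > Client V/T2 6 > Client W/T2 4 > Client Z/T2 3.
Client W/T1 (26): +50 — 60 left.
Client X T1 at 25: fill all 30 — 30 left.
30 remain; put them into Client V T1 at 24.
Total = 26×50 + 25×30 + 24×30 = 2770.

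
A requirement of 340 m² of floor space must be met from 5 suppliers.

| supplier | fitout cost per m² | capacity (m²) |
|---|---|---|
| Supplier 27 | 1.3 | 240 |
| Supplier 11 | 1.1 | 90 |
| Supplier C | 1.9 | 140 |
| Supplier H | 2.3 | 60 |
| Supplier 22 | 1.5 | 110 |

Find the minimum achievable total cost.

426

Use suppliers in increasing cost order.
Supplier 11 at 1.1: take all 90 m² ; 250 still needed.
Take 240 from Supplier 27 at 1.3 ; need 10 more.
Supplier 22 (1.5): take the remaining 10 ; done.
Supplier C, Supplier H: unused.
Cost = 90×1.1 + 240×1.3 + 10×1.5 = 426.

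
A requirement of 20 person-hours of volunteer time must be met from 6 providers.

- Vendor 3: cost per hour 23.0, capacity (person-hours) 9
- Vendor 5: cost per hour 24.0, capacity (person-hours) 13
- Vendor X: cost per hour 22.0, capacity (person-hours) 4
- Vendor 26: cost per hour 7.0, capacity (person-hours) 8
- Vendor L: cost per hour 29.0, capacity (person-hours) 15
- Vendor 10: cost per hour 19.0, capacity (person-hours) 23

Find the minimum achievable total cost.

Fill from the cheapest provider first.
Take 8 from Vendor 26 at 7.0 ; need 12 more.
Vendor 10 (19.0): take the remaining 12 ; done.
Vendor X, Vendor 3, Vendor 5, Vendor L: unused.
Cost = 8×7.0 + 12×19.0 = 284.

284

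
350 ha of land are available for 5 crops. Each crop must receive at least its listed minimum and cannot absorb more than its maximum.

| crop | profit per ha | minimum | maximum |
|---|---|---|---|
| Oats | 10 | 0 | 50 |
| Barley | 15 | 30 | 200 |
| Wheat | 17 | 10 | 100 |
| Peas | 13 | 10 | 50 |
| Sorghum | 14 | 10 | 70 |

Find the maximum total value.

5390

Meeting every minimum uses 0+30+10+10+10 = 60 ha, leaving 290.
Rank by profit per ha: Wheat 17 > Barley 15 > Sorghum 14 > Peas 13 > Oats 10.
Wheat takes 90 more to reach its cap of 100 ; 200 left.
Give Barley 170 more to hit its cap of 200 ; 30 left.
Sorghum has room for 60 more but only 30 remain, so it gets 40.
Total = 15×200 + 17×100 + 13×10 + 14×40 = 5390.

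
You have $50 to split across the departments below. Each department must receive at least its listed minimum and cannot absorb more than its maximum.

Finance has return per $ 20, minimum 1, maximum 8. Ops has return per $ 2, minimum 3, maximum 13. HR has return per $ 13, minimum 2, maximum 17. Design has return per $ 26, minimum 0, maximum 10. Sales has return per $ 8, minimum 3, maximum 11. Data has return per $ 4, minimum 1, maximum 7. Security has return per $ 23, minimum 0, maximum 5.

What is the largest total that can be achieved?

814

Meeting every minimum uses 1+3+2+0+3+1+0 = 10 $, leaving 40.
Rank by return per $: Design 26 > Security 23 > Finance 20 > HR 13 > Sales 8 > Data 4 > Ops 2.
Design: +10 to 10 (cap) — 30 left.
Security takes 5 more to reach its cap of 5 — 25 left.
Finance: +7 to 8 (cap) — 18 left.
HR takes 15 more to reach its cap of 17 — 3 left.
Sales: +3 (room for 8) → 6. Pool exhausted.
Total = 20×8 + 2×3 + 13×17 + 26×10 + 8×6 + 4×1 + 23×5 = 814.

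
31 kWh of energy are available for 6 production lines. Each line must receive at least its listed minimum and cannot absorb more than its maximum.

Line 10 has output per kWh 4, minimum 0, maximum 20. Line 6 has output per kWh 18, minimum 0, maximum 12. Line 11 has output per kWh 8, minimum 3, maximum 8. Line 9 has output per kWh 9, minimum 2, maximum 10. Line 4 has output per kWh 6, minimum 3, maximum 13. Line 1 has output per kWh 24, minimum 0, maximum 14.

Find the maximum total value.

558

Meeting every minimum uses 0+0+3+2+3+0 = 8 kWh, leaving 23.
Order the production lines by output per kWh: Line 1 24 > Line 6 18 > Line 9 9 > Line 11 8 > Line 4 6 > Line 10 4.
Line 1: +14 to 14 (cap) ; 9 left.
Only 9 left; Line 6 takes them to reach 9.
Total = 18×9 + 8×3 + 9×2 + 6×3 + 24×14 = 558.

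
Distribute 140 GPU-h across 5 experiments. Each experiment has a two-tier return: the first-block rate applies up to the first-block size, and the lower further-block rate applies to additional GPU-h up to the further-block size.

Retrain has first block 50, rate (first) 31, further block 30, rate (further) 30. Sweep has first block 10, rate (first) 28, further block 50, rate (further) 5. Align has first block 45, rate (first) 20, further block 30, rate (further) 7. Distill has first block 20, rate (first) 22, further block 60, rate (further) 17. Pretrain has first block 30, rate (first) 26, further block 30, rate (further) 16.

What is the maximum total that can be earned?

3950

Treat each block as its own option and order by rate: Retrain/tier1 31 > Retrain/tier2 30 > Sweep/tier1 28 > Pretrain/tier1 26 > Distill/tier1 22 > Align/tier1 20 > Distill/tier2 17 > Pretrain/tier2 16 > Align/tier2 7 > Sweep/tier2 5.
Retrain/tier1 (31): +50 ; 90 left.
Retrain/tier2 (30): +30 ; 60 left.
Sweep tier1 at 28: fill all 10 ; 50 left.
Fill Pretrain tier1 block (30 at 26) ; 20 left.
Fill Distill tier1 block (20 at 22) ; 0 left.
Total = 31×50 + 30×30 + 28×10 + 26×30 + 22×20 = 3950.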